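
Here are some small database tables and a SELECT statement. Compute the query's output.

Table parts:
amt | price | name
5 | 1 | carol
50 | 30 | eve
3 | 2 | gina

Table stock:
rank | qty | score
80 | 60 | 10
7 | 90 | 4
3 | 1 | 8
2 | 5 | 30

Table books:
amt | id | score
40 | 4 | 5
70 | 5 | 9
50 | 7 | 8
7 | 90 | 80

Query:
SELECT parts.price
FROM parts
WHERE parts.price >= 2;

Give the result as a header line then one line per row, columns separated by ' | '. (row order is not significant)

After WHERE (2 rows):
parts.amt | parts.price | parts.name
50 | 30 | eve
3 | 2 | gina
After SELECT (2 rows):
parts.price
30
2

== RESULT ==
parts.price
30
2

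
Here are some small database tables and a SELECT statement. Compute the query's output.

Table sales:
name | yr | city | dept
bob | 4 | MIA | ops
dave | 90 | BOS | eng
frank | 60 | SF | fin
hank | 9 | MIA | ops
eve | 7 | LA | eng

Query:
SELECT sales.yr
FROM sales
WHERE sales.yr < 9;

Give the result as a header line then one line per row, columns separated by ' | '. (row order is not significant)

== RESULT ==
sales.yr
4
7

Derivation:
After WHERE (2 rows):
sales.name | sales.yr | sales.city | sales.dept
bob | 4 | MIA | ops
eve | 7 | LA | eng
After SELECT (2 rows):
sales.yr
4
7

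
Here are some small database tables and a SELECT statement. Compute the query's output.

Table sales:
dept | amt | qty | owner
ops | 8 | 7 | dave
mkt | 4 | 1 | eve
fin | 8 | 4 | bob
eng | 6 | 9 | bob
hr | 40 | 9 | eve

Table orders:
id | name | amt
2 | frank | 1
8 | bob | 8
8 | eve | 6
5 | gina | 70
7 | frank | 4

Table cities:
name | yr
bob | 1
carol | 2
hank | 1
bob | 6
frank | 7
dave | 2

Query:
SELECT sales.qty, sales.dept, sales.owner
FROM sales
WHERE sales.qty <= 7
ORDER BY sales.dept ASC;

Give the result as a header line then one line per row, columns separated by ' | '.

== RESULT ==
sales.qty | sales.dept | sales.owner
4 | fin | bob
1 | mkt | eve
7 | ops | dave

Derivation:
After WHERE (3 rows):
sales.dept | sales.amt | sales.qty | sales.owner
ops | 8 | 7 | dave
mkt | 4 | 1 | eve
fin | 8 | 4 | bob
After SELECT (3 rows):
sales.qty | sales.dept | sales.owner
7 | ops | dave
1 | mkt | eve
4 | fin | bob
After ORDER BY (3 rows):
sales.qty | sales.dept | sales.owner
4 | fin | bob
1 | mkt | eve
7 | ops | dave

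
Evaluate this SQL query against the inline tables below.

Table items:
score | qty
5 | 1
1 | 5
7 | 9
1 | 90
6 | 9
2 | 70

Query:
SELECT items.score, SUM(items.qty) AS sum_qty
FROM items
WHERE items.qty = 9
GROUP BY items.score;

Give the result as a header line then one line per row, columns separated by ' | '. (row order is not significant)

== RESULT ==
items.score | sum_qty
7 | 9
6 | 9

Derivation:
After WHERE (2 rows):
items.score | items.qty
7 | 9
6 | 9
After GROUP BY (2 rows):
items.score | sum_qty
7 | 9
6 | 9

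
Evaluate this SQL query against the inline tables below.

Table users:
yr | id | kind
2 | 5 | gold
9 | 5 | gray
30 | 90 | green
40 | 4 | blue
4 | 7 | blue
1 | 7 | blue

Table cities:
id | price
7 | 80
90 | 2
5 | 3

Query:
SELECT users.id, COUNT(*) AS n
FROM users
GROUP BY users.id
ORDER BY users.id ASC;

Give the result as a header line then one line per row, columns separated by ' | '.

After GROUP BY (4 rows):
users.id | n
5 | 2
90 | 1
4 | 1
7 | 2
After ORDER BY (4 rows):
users.id | n
4 | 1
5 | 2
7 | 2
90 | 1

== RESULT ==
users.id | n
4 | 1
5 | 2
7 | 2
90 | 1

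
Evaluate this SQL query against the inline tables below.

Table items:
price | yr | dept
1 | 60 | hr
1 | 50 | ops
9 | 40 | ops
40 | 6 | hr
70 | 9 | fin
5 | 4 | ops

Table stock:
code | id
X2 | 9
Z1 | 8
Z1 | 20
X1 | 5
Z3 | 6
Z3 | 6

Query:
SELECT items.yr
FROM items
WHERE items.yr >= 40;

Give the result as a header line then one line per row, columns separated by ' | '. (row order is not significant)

== RESULT ==
items.yr
60
50
40

Derivation:
After WHERE (3 rows):
items.price | items.yr | items.dept
1 | 60 | hr
1 | 50 | ops
9 | 40 | ops
After SELECT (3 rows):
items.yr
60
50
40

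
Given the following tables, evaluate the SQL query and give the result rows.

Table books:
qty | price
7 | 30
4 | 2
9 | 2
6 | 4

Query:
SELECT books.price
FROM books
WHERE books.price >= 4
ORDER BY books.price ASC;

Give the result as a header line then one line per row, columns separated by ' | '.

== RESULT ==
books.price
4
30

Derivation:
After WHERE (2 rows):
books.qty | books.price
7 | 30
6 | 4
After SELECT (2 rows):
books.price
30
4
After ORDER BY (2 rows):
books.price
4
30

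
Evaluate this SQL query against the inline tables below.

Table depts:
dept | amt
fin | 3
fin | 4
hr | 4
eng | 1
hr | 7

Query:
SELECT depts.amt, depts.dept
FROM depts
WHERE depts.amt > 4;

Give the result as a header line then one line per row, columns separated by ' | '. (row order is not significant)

== RESULT ==
depts.amt | depts.dept
7 | hr

Derivation:
After WHERE (1 rows):
depts.dept | depts.amt
hr | 7
After SELECT (1 rows):
depts.amt | depts.dept
7 | hr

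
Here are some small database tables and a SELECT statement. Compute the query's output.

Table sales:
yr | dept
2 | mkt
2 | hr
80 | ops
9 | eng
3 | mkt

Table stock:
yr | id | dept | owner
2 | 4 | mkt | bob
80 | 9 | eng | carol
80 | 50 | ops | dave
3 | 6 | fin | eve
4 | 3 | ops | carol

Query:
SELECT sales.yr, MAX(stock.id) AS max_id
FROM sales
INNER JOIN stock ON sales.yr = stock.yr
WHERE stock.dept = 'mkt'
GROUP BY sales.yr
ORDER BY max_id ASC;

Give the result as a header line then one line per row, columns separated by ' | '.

== RESULT ==
sales.yr | max_id
2 | 4

Derivation:
After JOIN stock (5 rows):
sales.yr | sales.dept | stock.yr | stock.id | stock.dept | stock.owner
2 | mkt | 2 | 4 | mkt | bob
2 | hr | 2 | 4 | mkt | bob
80 | ops | 80 | 9 | eng | carol
80 | ops | 80 | 50 | ops | dave
3 | mkt | 3 | 6 | fin | eve
After WHERE (2 rows):
sales.yr | sales.dept | stock.yr | stock.id | stock.dept | stock.owner
2 | mkt | 2 | 4 | mkt | bob
2 | hr | 2 | 4 | mkt | bob
After GROUP BY (1 rows):
sales.yr | max_id
2 | 4
After ORDER BY (1 rows):
sales.yr | max_id
2 | 4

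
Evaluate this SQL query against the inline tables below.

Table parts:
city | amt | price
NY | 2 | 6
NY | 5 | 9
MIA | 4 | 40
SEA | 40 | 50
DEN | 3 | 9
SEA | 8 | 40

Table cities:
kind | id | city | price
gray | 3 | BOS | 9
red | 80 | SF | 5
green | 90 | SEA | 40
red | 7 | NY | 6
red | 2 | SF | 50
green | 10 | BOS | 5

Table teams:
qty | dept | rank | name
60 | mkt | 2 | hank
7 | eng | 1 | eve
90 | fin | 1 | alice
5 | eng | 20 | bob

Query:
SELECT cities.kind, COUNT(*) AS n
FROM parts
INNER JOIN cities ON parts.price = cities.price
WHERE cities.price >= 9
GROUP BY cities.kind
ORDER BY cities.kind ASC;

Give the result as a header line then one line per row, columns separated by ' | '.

After JOIN cities (6 rows):
parts.city | parts.amt | parts.price | cities.kind | cities.id | cities.city | cities.price
NY | 2 | 6 | red | 7 | NY | 6
NY | 5 | 9 | gray | 3 | BOS | 9
MIA | 4 | 40 | green | 90 | SEA | 40
SEA | 40 | 50 | red | 2 | SF | 50
DEN | 3 | 9 | gray | 3 | BOS | 9
SEA | 8 | 40 | green | 90 | SEA | 40
After WHERE (5 rows):
parts.city | parts.amt | parts.price | cities.kind | cities.id | cities.city | cities.price
NY | 5 | 9 | gray | 3 | BOS | 9
MIA | 4 | 40 | green | 90 | SEA | 40
SEA | 40 | 50 | red | 2 | SF | 50
DEN | 3 | 9 | gray | 3 | BOS | 9
SEA | 8 | 40 | green | 90 | SEA | 40
After GROUP BY (3 rows):
cities.kind | n
gray | 2
green | 2
red | 1
After ORDER BY (3 rows):
cities.kind | n
gray | 2
green | 2
red | 1

== RESULT ==
cities.kind | n
gray | 2
green | 2
red | 1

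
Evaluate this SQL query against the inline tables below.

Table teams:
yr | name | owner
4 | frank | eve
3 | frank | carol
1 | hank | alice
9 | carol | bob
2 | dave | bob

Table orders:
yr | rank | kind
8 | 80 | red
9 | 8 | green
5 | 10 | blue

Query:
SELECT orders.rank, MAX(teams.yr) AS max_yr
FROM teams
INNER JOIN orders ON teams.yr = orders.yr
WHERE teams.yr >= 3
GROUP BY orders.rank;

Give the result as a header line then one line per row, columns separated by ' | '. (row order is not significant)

After JOIN orders (1 rows):
teams.yr | teams.name | teams.owner | orders.yr | orders.rank | orders.kind
9 | carol | bob | 9 | 8 | green
After WHERE (1 rows):
teams.yr | teams.name | teams.owner | orders.yr | orders.rank | orders.kind
9 | carol | bob | 9 | 8 | green
After GROUP BY (1 rows):
orders.rank | max_yr
8 | 9

== RESULT ==
orders.rank | max_yr
8 | 9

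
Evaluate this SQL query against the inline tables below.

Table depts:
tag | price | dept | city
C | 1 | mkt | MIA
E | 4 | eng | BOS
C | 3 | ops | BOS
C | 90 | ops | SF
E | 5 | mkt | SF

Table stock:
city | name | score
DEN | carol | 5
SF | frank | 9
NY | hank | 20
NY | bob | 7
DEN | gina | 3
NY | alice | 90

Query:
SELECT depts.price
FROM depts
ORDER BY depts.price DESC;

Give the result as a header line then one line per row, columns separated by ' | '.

After SELECT (5 rows):
depts.price
1
4
3
90
5
After ORDER BY (5 rows):
depts.price
90
5
4
3
1

== RESULT ==
depts.price
90
5
4
3
1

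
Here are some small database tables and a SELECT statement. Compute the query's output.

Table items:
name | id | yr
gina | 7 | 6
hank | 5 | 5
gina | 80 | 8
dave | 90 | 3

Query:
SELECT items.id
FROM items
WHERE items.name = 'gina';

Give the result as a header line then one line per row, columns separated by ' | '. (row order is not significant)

== RESULT ==
items.id
7
80

Derivation:
After WHERE (2 rows):
items.name | items.id | items.yr
gina | 7 | 6
gina | 80 | 8
After SELECT (2 rows):
items.id
7
80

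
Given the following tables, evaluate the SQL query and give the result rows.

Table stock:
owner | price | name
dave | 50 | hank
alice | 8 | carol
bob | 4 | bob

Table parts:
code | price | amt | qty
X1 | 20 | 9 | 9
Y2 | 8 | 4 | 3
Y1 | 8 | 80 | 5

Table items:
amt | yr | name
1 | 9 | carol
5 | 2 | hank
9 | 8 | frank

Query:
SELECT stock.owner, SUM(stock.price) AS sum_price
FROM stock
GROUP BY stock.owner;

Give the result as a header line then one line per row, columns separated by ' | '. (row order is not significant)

== RESULT ==
stock.owner | sum_price
dave | 50
alice | 8
bob | 4

Derivation:
After GROUP BY (3 rows):
stock.owner | sum_price
dave | 50
alice | 8
bob | 4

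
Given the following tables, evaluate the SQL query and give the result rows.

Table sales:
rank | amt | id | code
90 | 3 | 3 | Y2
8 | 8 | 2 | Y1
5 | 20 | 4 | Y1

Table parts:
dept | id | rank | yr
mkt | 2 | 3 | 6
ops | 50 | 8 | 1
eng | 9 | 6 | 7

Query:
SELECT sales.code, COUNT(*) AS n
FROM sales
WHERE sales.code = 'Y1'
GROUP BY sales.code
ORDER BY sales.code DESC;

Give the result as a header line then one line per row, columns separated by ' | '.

== RESULT ==
sales.code | n
Y1 | 2

Derivation:
After WHERE (2 rows):
sales.rank | sales.amt | sales.id | sales.code
8 | 8 | 2 | Y1
5 | 20 | 4 | Y1
After GROUP BY (1 rows):
sales.code | n
Y1 | 2
After ORDER BY (1 rows):
sales.code | n
Y1 | 2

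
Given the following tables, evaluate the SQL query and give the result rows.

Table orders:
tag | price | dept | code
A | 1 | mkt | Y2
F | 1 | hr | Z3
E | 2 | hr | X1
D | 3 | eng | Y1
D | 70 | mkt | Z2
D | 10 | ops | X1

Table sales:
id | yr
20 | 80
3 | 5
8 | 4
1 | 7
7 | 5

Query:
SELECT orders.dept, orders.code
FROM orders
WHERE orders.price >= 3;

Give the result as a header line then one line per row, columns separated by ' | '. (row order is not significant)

== RESULT ==
orders.dept | orders.code
eng | Y1
mkt | Z2
ops | X1

Derivation:
After WHERE (3 rows):
orders.tag | orders.price | orders.dept | orders.code
D | 3 | eng | Y1
D | 70 | mkt | Z2
D | 10 | ops | X1
After SELECT (3 rows):
orders.dept | orders.code
eng | Y1
mkt | Z2
ops | X1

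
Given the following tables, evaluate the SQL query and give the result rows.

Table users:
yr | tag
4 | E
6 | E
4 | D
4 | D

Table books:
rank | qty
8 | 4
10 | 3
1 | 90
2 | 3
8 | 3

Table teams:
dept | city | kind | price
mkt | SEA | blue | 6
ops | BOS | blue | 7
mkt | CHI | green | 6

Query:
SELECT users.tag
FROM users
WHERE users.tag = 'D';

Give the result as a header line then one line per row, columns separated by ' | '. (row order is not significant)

After WHERE (2 rows):
users.yr | users.tag
4 | D
4 | D
After SELECT (2 rows):
users.tag
D
D

== RESULT ==
users.tag
D
D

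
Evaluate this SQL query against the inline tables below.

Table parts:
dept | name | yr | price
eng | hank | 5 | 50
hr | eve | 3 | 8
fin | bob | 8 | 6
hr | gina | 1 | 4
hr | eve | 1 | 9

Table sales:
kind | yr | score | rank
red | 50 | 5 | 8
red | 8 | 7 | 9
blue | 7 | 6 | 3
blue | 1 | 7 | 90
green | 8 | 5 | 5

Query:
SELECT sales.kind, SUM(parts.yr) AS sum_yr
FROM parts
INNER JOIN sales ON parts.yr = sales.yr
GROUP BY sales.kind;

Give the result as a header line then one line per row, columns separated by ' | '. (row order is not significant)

== RESULT ==
sales.kind | sum_yr
red | 8
green | 8
blue | 2

Derivation:
After JOIN sales (4 rows):
parts.dept | parts.name | parts.yr | parts.price | sales.kind | sales.yr | sales.score | sales.rank
fin | bob | 8 | 6 | red | 8 | 7 | 9
fin | bob | 8 | 6 | green | 8 | 5 | 5
hr | gina | 1 | 4 | blue | 1 | 7 | 90
hr | eve | 1 | 9 | blue | 1 | 7 | 90
After GROUP BY (3 rows):
sales.kind | sum_yr
red | 8
green | 8
blue | 2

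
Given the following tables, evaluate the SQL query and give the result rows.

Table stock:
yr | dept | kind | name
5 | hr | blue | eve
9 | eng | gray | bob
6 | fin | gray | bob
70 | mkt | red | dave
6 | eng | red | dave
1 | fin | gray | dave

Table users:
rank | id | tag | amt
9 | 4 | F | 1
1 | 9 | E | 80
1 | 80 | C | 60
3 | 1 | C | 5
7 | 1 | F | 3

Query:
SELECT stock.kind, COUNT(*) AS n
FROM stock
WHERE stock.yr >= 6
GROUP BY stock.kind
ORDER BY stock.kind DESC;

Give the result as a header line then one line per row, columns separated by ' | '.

== RESULT ==
stock.kind | n
red | 2
gray | 2

Derivation:
After WHERE (4 rows):
stock.yr | stock.dept | stock.kind | stock.name
9 | eng | gray | bob
6 | fin | gray | bob
70 | mkt | red | dave
6 | eng | red | dave
After GROUP BY (2 rows):
stock.kind | n
gray | 2
red | 2
After ORDER BY (2 rows):
stock.kind | n
red | 2
gray | 2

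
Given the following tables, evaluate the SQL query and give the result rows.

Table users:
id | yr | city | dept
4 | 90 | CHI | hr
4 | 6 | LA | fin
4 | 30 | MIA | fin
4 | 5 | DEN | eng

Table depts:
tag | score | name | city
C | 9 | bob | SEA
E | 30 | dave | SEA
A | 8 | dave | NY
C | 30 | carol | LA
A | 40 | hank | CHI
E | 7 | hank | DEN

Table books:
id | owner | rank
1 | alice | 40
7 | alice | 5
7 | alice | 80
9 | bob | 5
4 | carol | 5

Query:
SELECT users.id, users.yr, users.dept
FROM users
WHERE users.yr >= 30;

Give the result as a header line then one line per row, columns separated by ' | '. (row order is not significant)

== RESULT ==
users.id | users.yr | users.dept
4 | 90 | hr
4 | 30 | fin

Derivation:
After WHERE (2 rows):
users.id | users.yr | users.city | users.dept
4 | 90 | CHI | hr
4 | 30 | MIA | fin
After SELECT (2 rows):
users.id | users.yr | users.dept
4 | 90 | hr
4 | 30 | fin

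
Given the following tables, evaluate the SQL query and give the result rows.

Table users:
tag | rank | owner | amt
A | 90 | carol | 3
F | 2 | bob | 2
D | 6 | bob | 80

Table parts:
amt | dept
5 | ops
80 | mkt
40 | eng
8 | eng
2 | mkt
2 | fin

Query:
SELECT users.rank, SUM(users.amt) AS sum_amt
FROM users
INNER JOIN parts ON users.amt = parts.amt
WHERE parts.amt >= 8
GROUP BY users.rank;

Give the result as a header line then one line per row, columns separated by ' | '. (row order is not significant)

After JOIN parts (3 rows):
users.tag | users.rank | users.owner | users.amt | parts.amt | parts.dept
F | 2 | bob | 2 | 2 | mkt
F | 2 | bob | 2 | 2 | fin
D | 6 | bob | 80 | 80 | mkt
After WHERE (1 rows):
users.tag | users.rank | users.owner | users.amt | parts.amt | parts.dept
D | 6 | bob | 80 | 80 | mkt
After GROUP BY (1 rows):
users.rank | sum_amt
6 | 80

== RESULT ==
users.rank | sum_amt
6 | 80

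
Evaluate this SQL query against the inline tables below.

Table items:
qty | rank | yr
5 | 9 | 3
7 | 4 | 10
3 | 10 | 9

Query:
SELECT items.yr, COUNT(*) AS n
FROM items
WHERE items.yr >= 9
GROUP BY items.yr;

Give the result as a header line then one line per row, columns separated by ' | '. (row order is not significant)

After WHERE (2 rows):
items.qty | items.rank | items.yr
7 | 4 | 10
3 | 10 | 9
After GROUP BY (2 rows):
items.yr | n
10 | 1
9 | 1

== RESULT ==
items.yr | n
10 | 1
9 | 1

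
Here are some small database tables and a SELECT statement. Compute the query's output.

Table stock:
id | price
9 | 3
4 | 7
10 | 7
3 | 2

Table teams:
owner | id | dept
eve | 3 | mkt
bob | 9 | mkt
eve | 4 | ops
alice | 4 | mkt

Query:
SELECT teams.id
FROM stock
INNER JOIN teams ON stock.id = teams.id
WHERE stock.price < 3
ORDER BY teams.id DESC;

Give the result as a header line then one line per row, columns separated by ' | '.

== RESULT ==
teams.id
3

Derivation:
After JOIN teams (4 rows):
stock.id | stock.price | teams.owner | teams.id | teams.dept
9 | 3 | bob | 9 | mkt
4 | 7 | eve | 4 | ops
4 | 7 | alice | 4 | mkt
3 | 2 | eve | 3 | mkt
After WHERE (1 rows):
stock.id | stock.price | teams.owner | teams.id | teams.dept
3 | 2 | eve | 3 | mkt
After SELECT (1 rows):
teams.id
3
After ORDER BY (1 rows):
teams.id
3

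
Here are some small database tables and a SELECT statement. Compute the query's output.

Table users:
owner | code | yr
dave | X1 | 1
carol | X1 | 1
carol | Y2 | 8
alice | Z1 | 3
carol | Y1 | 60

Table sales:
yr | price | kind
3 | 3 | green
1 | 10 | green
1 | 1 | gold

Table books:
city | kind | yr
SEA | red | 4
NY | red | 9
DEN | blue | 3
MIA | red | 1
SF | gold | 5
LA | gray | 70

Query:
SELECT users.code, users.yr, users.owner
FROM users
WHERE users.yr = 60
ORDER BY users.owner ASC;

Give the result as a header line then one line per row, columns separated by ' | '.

== RESULT ==
users.code | users.yr | users.owner
Y1 | 60 | carol

Derivation:
After WHERE (1 rows):
users.owner | users.code | users.yr
carol | Y1 | 60
After SELECT (1 rows):
users.code | users.yr | users.owner
Y1 | 60 | carol
After ORDER BY (1 rows):
users.code | users.yr | users.owner
Y1 | 60 | carol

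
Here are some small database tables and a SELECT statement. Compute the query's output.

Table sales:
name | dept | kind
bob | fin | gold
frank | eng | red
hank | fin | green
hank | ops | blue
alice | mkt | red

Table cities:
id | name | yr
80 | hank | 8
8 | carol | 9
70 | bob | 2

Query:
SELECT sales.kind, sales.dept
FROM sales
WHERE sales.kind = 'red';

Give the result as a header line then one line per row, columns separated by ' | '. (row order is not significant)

After WHERE (2 rows):
sales.name | sales.dept | sales.kind
frank | eng | red
alice | mkt | red
After SELECT (2 rows):
sales.kind | sales.dept
red | eng
red | mkt

== RESULT ==
sales.kind | sales.dept
red | eng
red | mkt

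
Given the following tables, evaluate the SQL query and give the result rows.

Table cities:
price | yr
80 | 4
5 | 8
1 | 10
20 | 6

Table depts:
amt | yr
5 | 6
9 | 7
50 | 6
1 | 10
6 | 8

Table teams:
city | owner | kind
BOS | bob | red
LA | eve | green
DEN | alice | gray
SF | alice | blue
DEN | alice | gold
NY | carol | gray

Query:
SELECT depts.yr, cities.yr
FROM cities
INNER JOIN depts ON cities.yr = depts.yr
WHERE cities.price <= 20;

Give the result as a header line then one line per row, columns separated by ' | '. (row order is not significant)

== RESULT ==
depts.yr | cities.yr
8 | 8
10 | 10
6 | 6
6 | 6

Derivation:
After JOIN depts (4 rows):
cities.price | cities.yr | depts.amt | depts.yr
5 | 8 | 6 | 8
1 | 10 | 1 | 10
20 | 6 | 5 | 6
20 | 6 | 50 | 6
After WHERE (4 rows):
cities.price | cities.yr | depts.amt | depts.yr
5 | 8 | 6 | 8
1 | 10 | 1 | 10
20 | 6 | 5 | 6
20 | 6 | 50 | 6
After SELECT (4 rows):
depts.yr | cities.yr
8 | 8
10 | 10
6 | 6
6 | 6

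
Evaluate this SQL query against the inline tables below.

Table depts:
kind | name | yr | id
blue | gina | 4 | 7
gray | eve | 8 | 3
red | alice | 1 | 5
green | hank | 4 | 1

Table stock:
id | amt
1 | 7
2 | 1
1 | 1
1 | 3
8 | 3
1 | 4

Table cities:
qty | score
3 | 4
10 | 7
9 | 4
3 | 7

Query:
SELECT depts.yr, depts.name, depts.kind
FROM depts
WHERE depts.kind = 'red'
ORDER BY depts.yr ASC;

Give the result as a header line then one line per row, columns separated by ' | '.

== RESULT ==
depts.yr | depts.name | depts.kind
1 | alice | red

Derivation:
After WHERE (1 rows):
depts.kind | depts.name | depts.yr | depts.id
red | alice | 1 | 5
After SELECT (1 rows):
depts.yr | depts.name | depts.kind
1 | alice | red
After ORDER BY (1 rows):
depts.yr | depts.name | depts.kind
1 | alice | red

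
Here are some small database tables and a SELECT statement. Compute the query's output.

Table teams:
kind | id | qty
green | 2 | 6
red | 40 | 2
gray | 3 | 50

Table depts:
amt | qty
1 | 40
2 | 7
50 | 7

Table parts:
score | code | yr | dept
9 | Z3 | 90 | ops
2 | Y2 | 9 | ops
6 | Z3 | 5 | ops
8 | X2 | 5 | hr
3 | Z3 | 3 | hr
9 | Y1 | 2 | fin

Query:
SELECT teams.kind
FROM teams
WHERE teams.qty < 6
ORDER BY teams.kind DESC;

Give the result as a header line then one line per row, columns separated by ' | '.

After WHERE (1 rows):
teams.kind | teams.id | teams.qty
red | 40 | 2
After SELECT (1 rows):
teams.kind
red
After ORDER BY (1 rows):
teams.kind
red

== RESULT ==
teams.kind
red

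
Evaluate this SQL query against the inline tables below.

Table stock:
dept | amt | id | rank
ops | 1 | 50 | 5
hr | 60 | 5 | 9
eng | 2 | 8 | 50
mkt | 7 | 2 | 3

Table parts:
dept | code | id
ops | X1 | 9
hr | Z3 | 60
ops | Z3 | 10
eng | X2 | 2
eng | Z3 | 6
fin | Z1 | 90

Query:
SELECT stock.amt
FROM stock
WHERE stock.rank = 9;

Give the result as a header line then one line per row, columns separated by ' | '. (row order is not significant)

== RESULT ==
stock.amt
60

Derivation:
After WHERE (1 rows):
stock.dept | stock.amt | stock.id | stock.rank
hr | 60 | 5 | 9
After SELECT (1 rows):
stock.amt
60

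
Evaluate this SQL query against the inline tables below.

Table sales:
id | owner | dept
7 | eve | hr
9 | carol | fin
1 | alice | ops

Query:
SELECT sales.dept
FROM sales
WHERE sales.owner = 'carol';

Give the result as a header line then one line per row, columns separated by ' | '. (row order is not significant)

After WHERE (1 rows):
sales.id | sales.owner | sales.dept
9 | carol | fin
After SELECT (1 rows):
sales.dept
fin

== RESULT ==
sales.dept
fin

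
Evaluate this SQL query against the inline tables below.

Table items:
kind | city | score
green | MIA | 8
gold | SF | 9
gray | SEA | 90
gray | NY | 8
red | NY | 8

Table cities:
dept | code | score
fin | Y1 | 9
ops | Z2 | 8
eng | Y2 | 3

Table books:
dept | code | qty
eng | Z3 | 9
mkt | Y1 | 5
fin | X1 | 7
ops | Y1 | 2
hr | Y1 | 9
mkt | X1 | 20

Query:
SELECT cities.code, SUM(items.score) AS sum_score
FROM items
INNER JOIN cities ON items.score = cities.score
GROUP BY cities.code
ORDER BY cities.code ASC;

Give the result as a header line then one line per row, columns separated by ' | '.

After JOIN cities (4 rows):
items.kind | items.city | items.score | cities.dept | cities.code | cities.score
green | MIA | 8 | ops | Z2 | 8
gold | SF | 9 | fin | Y1 | 9
gray | NY | 8 | ops | Z2 | 8
red | NY | 8 | ops | Z2 | 8
After GROUP BY (2 rows):
cities.code | sum_score
Z2 | 24
Y1 | 9
After ORDER BY (2 rows):
cities.code | sum_score
Y1 | 9
Z2 | 24

== RESULT ==
cities.code | sum_score
Y1 | 9
Z2 | 24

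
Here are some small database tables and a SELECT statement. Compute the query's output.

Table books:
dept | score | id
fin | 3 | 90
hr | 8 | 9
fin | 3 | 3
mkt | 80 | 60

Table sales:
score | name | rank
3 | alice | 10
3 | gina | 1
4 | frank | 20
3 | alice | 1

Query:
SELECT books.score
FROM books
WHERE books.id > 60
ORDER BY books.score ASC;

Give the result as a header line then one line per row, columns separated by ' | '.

After WHERE (1 rows):
books.dept | books.score | books.id
fin | 3 | 90
After SELECT (1 rows):
books.score
3
After ORDER BY (1 rows):
books.score
3

== RESULT ==
books.score
3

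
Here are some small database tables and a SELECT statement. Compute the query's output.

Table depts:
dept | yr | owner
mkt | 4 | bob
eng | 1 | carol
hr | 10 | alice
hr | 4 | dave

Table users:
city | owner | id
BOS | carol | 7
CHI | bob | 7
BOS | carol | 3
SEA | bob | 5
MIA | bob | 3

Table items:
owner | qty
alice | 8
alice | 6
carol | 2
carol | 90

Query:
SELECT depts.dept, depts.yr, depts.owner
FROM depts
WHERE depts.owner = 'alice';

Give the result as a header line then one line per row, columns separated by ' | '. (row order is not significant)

== RESULT ==
depts.dept | depts.yr | depts.owner
hr | 10 | alice

Derivation:
After WHERE (1 rows):
depts.dept | depts.yr | depts.owner
hr | 10 | alice
After SELECT (1 rows):
depts.dept | depts.yr | depts.owner
hr | 10 | alice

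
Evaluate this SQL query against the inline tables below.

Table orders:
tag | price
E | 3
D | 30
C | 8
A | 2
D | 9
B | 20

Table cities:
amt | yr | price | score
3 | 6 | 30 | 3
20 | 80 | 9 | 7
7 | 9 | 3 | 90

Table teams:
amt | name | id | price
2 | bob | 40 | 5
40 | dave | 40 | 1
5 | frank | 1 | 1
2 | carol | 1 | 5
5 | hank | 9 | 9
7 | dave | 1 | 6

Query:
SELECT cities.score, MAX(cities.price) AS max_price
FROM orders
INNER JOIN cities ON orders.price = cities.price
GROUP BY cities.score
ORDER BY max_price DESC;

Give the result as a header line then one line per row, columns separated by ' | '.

After JOIN cities (3 rows):
orders.tag | orders.price | cities.amt | cities.yr | cities.price | cities.score
E | 3 | 7 | 9 | 3 | 90
D | 30 | 3 | 6 | 30 | 3
D | 9 | 20 | 80 | 9 | 7
After GROUP BY (3 rows):
cities.score | max_price
90 | 3
3 | 30
7 | 9
After ORDER BY (3 rows):
cities.score | max_price
3 | 30
7 | 9
90 | 3

== RESULT ==
cities.score | max_price
3 | 30
7 | 9
90 | 3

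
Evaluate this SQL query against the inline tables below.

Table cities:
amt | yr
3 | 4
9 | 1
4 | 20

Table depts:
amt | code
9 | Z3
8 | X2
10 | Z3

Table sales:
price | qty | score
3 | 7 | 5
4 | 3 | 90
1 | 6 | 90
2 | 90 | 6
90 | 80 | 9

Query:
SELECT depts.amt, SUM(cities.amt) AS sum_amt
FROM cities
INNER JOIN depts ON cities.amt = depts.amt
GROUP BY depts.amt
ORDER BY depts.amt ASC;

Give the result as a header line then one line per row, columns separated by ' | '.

After JOIN depts (1 rows):
cities.amt | cities.yr | depts.amt | depts.code
9 | 1 | 9 | Z3
After GROUP BY (1 rows):
depts.amt | sum_amt
9 | 9
After ORDER BY (1 rows):
depts.amt | sum_amt
9 | 9

== RESULT ==
depts.amt | sum_amt
9 | 9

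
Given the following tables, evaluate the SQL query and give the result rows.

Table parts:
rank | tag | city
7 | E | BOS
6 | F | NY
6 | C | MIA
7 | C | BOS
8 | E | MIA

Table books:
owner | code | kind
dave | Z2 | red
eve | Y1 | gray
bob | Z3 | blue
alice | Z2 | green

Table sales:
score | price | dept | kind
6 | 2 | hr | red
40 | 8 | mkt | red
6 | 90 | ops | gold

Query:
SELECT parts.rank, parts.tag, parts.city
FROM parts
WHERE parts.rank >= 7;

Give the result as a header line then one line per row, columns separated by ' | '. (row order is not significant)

== RESULT ==
parts.rank | parts.tag | parts.city
7 | E | BOS
7 | C | BOS
8 | E | MIA

Derivation:
After WHERE (3 rows):
parts.rank | parts.tag | parts.city
7 | E | BOS
7 | C | BOS
8 | E | MIA
After SELECT (3 rows):
parts.rank | parts.tag | parts.city
7 | E | BOS
7 | C | BOS
8 | E | MIA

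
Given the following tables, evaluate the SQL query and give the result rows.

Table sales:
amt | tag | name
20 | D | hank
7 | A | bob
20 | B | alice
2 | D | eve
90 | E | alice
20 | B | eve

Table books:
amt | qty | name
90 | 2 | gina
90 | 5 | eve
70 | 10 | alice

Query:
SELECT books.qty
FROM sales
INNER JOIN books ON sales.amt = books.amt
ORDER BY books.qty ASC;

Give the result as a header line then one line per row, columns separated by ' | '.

== RESULT ==
books.qty
2
5

Derivation:
After JOIN books (2 rows):
sales.amt | sales.tag | sales.name | books.amt | books.qty | books.name
90 | E | alice | 90 | 2 | gina
90 | E | alice | 90 | 5 | eve
After SELECT (2 rows):
books.qty
2
5
After ORDER BY (2 rows):
books.qty
2
5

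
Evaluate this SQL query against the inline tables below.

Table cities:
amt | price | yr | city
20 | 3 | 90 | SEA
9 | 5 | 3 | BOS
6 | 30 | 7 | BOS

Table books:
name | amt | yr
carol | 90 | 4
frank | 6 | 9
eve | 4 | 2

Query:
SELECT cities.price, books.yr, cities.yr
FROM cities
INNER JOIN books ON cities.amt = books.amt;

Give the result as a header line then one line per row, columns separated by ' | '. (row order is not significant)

After JOIN books (1 rows):
cities.amt | cities.price | cities.yr | cities.city | books.name | books.amt | books.yr
6 | 30 | 7 | BOS | frank | 6 | 9
After SELECT (1 rows):
cities.price | books.yr | cities.yr
30 | 9 | 7

== RESULT ==
cities.price | books.yr | cities.yr
30 | 9 | 7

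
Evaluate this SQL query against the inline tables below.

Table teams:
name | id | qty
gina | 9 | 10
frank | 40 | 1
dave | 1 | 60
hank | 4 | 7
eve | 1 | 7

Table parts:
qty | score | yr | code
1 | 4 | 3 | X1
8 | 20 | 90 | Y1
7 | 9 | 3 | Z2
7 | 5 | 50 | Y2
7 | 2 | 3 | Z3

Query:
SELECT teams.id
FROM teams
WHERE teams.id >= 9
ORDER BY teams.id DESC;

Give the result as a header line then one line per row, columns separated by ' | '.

== RESULT ==
teams.id
40
9

Derivation:
After WHERE (2 rows):
teams.name | teams.id | teams.qty
gina | 9 | 10
frank | 40 | 1
After SELECT (2 rows):
teams.id
9
40
After ORDER BY (2 rows):
teams.id
40
9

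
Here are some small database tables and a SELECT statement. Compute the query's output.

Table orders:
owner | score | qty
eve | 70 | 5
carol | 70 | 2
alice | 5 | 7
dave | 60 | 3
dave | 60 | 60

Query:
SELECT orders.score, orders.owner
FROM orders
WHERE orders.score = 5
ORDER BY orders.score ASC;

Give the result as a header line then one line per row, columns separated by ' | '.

After WHERE (1 rows):
orders.owner | orders.score | orders.qty
alice | 5 | 7
After SELECT (1 rows):
orders.score | orders.owner
5 | alice
After ORDER BY (1 rows):
orders.score | orders.owner
5 | alice

== RESULT ==
orders.score | orders.owner
5 | alice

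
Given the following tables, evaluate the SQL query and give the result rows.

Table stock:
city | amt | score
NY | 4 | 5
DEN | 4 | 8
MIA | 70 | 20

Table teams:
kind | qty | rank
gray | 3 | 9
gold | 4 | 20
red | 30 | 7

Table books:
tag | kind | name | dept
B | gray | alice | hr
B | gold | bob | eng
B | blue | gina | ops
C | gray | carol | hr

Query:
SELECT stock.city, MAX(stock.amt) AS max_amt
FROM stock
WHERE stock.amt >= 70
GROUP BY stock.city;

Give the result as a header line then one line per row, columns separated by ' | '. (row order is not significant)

== RESULT ==
stock.city | max_amt
MIA | 70

Derivation:
After WHERE (1 rows):
stock.city | stock.amt | stock.score
MIA | 70 | 20
After GROUP BY (1 rows):
stock.city | max_amt
MIA | 70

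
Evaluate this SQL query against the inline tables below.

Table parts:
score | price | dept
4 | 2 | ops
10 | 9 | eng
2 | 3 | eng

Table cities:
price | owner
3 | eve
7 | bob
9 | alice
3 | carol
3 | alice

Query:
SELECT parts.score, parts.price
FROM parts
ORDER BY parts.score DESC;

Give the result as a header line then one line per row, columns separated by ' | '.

== RESULT ==
parts.score | parts.price
10 | 9
4 | 2
2 | 3

Derivation:
After SELECT (3 rows):
parts.score | parts.price
4 | 2
10 | 9
2 | 3
After ORDER BY (3 rows):
parts.score | parts.price
10 | 9
4 | 2
2 | 3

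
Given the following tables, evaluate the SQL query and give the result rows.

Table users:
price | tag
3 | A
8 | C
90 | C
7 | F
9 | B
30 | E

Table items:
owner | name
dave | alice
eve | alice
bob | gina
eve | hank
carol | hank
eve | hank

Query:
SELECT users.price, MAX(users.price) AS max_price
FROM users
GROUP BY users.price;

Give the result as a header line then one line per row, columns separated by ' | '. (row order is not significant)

After GROUP BY (6 rows):
users.price | max_price
3 | 3
8 | 8
90 | 90
7 | 7
9 | 9
30 | 30

== RESULT ==
users.price | max_price
3 | 3
8 | 8
90 | 90
7 | 7
9 | 9
30 | 30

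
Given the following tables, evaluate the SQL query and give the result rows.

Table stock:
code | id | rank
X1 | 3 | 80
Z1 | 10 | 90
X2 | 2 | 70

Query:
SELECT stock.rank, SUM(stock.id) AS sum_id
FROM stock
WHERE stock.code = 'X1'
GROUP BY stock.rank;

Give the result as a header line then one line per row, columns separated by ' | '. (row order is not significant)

== RESULT ==
stock.rank | sum_id
80 | 3

Derivation:
After WHERE (1 rows):
stock.code | stock.id | stock.rank
X1 | 3 | 80
After GROUP BY (1 rows):
stock.rank | sum_id
80 | 3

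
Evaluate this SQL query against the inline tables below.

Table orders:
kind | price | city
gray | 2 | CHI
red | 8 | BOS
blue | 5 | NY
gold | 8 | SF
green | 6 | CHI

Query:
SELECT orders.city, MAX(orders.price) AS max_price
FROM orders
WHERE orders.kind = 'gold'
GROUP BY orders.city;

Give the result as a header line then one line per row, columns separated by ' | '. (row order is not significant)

After WHERE (1 rows):
orders.kind | orders.price | orders.city
gold | 8 | SF
After GROUP BY (1 rows):
orders.city | max_price
SF | 8

== RESULT ==
orders.city | max_price
SF | 8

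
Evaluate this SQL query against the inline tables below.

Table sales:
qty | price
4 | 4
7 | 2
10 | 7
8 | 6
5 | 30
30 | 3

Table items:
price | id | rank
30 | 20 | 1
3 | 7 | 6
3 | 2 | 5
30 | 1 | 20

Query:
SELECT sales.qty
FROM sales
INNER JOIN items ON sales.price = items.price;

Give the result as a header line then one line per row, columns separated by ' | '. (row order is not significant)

After JOIN items (4 rows):
sales.qty | sales.price | items.price | items.id | items.rank
5 | 30 | 30 | 20 | 1
5 | 30 | 30 | 1 | 20
30 | 3 | 3 | 7 | 6
30 | 3 | 3 | 2 | 5
After SELECT (4 rows):
sales.qty
5
5
30
30

== RESULT ==
sales.qty
5
5
30
30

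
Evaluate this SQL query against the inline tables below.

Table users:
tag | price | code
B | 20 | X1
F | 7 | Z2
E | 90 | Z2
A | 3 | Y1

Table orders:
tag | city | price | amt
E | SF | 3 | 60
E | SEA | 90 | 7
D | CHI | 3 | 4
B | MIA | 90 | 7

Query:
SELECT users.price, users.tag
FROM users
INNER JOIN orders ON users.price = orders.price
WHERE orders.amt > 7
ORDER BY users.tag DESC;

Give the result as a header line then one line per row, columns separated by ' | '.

After JOIN orders (4 rows):
users.tag | users.price | users.code | orders.tag | orders.city | orders.price | orders.amt
E | 90 | Z2 | E | SEA | 90 | 7
E | 90 | Z2 | B | MIA | 90 | 7
A | 3 | Y1 | E | SF | 3 | 60
A | 3 | Y1 | D | CHI | 3 | 4
After WHERE (1 rows):
users.tag | users.price | users.code | orders.tag | orders.city | orders.price | orders.amt
A | 3 | Y1 | E | SF | 3 | 60
After SELECT (1 rows):
users.price | users.tag
3 | A
After ORDER BY (1 rows):
users.price | users.tag
3 | A

== RESULT ==
users.price | users.tag
3 | A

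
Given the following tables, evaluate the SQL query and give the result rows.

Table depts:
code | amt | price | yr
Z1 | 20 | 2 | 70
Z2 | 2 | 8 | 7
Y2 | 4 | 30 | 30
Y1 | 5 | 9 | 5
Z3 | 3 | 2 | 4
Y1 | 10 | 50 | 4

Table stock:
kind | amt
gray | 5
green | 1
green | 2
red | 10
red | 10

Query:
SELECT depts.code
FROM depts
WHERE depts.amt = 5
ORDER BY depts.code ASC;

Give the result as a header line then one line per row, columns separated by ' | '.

After WHERE (1 rows):
depts.code | depts.amt | depts.price | depts.yr
Y1 | 5 | 9 | 5
After SELECT (1 rows):
depts.code
Y1
After ORDER BY (1 rows):
depts.code
Y1

== RESULT ==
depts.code
Y1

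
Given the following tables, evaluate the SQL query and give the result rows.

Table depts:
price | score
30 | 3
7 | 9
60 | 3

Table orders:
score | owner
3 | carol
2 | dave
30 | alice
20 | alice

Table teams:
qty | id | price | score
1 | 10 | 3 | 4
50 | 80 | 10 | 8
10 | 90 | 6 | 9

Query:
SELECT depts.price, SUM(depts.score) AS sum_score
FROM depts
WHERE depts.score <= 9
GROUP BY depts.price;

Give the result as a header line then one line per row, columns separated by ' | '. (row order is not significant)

== RESULT ==
depts.price | sum_score
30 | 3
7 | 9
60 | 3

Derivation:
After WHERE (3 rows):
depts.price | depts.score
30 | 3
7 | 9
60 | 3
After GROUP BY (3 rows):
depts.price | sum_score
30 | 3
7 | 9
60 | 3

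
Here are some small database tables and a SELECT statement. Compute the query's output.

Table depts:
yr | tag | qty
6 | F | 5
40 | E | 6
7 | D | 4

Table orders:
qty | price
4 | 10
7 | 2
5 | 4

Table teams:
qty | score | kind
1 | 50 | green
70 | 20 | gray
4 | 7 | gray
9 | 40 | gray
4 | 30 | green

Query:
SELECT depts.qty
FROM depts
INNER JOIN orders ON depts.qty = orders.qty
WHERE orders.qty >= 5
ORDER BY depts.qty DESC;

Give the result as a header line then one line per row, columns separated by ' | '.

After JOIN orders (2 rows):
depts.yr | depts.tag | depts.qty | orders.qty | orders.price
6 | F | 5 | 5 | 4
7 | D | 4 | 4 | 10
After WHERE (1 rows):
depts.yr | depts.tag | depts.qty | orders.qty | orders.price
6 | F | 5 | 5 | 4
After SELECT (1 rows):
depts.qty
5
After ORDER BY (1 rows):
depts.qty
5

== RESULT ==
depts.qty
5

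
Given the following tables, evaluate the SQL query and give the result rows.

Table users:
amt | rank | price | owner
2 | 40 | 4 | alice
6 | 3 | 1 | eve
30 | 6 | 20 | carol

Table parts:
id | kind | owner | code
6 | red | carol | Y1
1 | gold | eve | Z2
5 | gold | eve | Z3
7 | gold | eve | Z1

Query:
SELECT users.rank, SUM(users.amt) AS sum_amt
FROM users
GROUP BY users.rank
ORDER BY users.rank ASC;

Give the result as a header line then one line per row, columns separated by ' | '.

After GROUP BY (3 rows):
users.rank | sum_amt
40 | 2
3 | 6
6 | 30
After ORDER BY (3 rows):
users.rank | sum_amt
3 | 6
6 | 30
40 | 2

== RESULT ==
users.rank | sum_amt
3 | 6
6 | 30
40 | 2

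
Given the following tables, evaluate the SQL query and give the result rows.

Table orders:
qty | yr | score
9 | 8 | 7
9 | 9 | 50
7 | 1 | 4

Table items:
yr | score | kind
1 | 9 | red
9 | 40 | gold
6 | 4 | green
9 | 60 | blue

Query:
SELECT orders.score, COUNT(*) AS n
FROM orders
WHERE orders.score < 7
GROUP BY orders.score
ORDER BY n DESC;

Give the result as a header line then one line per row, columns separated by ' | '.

== RESULT ==
orders.score | n
4 | 1

Derivation:
After WHERE (1 rows):
orders.qty | orders.yr | orders.score
7 | 1 | 4
After GROUP BY (1 rows):
orders.score | n
4 | 1
After ORDER BY (1 rows):
orders.score | n
4 | 1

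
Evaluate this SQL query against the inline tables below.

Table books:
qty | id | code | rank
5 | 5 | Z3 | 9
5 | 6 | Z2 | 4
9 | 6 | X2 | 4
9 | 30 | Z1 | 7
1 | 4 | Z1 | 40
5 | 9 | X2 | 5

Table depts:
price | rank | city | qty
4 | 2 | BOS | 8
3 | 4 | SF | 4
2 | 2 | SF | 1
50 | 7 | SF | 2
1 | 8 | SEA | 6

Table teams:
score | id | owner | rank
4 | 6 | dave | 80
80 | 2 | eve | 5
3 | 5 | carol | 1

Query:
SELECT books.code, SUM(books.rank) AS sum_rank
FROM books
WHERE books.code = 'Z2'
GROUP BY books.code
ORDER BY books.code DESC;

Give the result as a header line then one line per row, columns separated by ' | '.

After WHERE (1 rows):
books.qty | books.id | books.code | books.rank
5 | 6 | Z2 | 4
After GROUP BY (1 rows):
books.code | sum_rank
Z2 | 4
After ORDER BY (1 rows):
books.code | sum_rank
Z2 | 4

== RESULT ==
books.code | sum_rank
Z2 | 4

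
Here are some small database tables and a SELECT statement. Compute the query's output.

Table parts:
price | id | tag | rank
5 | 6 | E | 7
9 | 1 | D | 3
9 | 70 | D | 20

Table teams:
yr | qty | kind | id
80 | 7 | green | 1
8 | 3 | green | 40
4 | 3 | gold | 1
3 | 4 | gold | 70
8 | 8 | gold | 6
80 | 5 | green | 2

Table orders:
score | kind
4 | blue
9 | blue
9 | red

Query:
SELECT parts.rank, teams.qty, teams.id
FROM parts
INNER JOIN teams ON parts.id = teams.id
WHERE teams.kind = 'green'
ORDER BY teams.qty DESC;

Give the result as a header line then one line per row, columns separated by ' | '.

== RESULT ==
parts.rank | teams.qty | teams.id
3 | 7 | 1

Derivation:
After JOIN teams (4 rows):
parts.price | parts.id | parts.tag | parts.rank | teams.yr | teams.qty | teams.kind | teams.id
5 | 6 | E | 7 | 8 | 8 | gold | 6
9 | 1 | D | 3 | 80 | 7 | green | 1
9 | 1 | D | 3 | 4 | 3 | gold | 1
9 | 70 | D | 20 | 3 | 4 | gold | 70
After WHERE (1 rows):
parts.price | parts.id | parts.tag | parts.rank | teams.yr | teams.qty | teams.kind | teams.id
9 | 1 | D | 3 | 80 | 7 | green | 1
After SELECT (1 rows):
parts.rank | teams.qty | teams.id
3 | 7 | 1
After ORDER BY (1 rows):
parts.rank | teams.qty | teams.id
3 | 7 | 1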